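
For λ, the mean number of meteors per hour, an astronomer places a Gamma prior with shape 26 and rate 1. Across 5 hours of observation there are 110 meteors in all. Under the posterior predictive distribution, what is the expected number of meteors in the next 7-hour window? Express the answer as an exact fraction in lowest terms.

476/3

Total count 110 over total exposure 5 hours.
By Gamma–Poisson conjugacy, the posterior is Gamma(α + Σx, β + Σt) = Gamma(26 + 110, 1 + 5) = Gamma(136, 6).
Predictive mean over a 7-hour window = T·E[λ|data] = 7·136/6 = 476/3.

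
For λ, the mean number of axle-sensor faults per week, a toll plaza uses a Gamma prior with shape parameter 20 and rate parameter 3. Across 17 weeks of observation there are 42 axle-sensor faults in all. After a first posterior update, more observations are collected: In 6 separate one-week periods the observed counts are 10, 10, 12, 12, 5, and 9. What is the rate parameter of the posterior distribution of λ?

26

Total count 42 over total exposure 17 weeks.
After the first batch: Gamma(20 + 42, 3 + 17) = Gamma(62, 20).
Total count: 10 + 10 + 12 + 12 + 5 + 9 = 58.
Total exposure: 6 weeks.
After the second batch: Gamma(62 + 58, 20 + 6) = Gamma(120, 26).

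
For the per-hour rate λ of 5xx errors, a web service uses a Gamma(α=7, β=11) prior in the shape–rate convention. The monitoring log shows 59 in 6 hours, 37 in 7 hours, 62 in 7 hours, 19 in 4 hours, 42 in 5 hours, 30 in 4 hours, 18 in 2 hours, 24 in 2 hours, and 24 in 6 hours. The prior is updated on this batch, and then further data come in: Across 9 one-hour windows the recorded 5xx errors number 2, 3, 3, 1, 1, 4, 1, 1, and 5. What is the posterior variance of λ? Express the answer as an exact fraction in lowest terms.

7/81

Total count: 59 + 37 + 62 + 19 + 42 + 30 + 18 + 24 + 24 = 315.
Total exposure: 6 + 7 + 7 + 4 + 5 + 4 + 2 + 2 + 6 = 43 hours.
After the first batch: Gamma(7 + 315, 11 + 43) = Gamma(322, 54).
Total count: 2 + 3 + 3 + 1 + 1 + 4 + 1 + 1 + 5 = 21.
Total exposure: 9 hours.
After the second batch: Gamma(322 + 21, 54 + 9) = Gamma(343, 63).
Posterior variance = α'/β'² = 343/3969 = 7/81.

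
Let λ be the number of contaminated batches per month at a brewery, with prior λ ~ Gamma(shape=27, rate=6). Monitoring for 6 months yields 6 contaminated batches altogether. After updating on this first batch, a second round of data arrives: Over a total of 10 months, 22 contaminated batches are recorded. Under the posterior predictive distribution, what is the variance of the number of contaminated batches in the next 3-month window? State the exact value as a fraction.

Total count 6 over total exposure 6 months.
After the first batch: Gamma(27 + 6, 6 + 6) = Gamma(33, 12).
Total count 22 over total exposure 10 months.
After the second batch: Gamma(33 + 22, 12 + 10) = Gamma(55, 22).
The posterior predictive for a window of length T is Negative Binomial with variance T·α'·(β'+T)/β'² = 3·55·25/484 = 375/44.

375/44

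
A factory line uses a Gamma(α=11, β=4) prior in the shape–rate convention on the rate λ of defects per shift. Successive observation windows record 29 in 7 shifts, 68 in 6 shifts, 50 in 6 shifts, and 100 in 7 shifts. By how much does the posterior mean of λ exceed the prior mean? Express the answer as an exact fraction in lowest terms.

117/20

Total count: 29 + 68 + 50 + 100 = 247.
Total exposure: 7 + 6 + 6 + 7 = 26 shifts.
By Gamma–Poisson conjugacy, the posterior is Gamma(α + Σx, β + Σt) = Gamma(11 + 247, 4 + 26) = Gamma(258, 30).
Posterior mean = 258/30 = 43/5; prior mean = 11/4 = 11/4. Difference = 43/5 − 11/4 = 117/20.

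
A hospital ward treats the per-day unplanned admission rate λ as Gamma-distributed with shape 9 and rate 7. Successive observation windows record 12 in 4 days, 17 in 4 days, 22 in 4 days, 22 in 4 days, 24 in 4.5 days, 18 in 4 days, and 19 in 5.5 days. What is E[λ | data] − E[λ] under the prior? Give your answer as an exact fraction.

Total count: 12 + 17 + 22 + 22 + 24 + 18 + 19 = 134.
Total exposure: 4 + 4 + 4 + 4 + 4.5 + 4 + 5.5 = 30 days.
By Gamma–Poisson conjugacy, the posterior is Gamma(α + Σx, β + Σt) = Gamma(9 + 134, 7 + 30) = Gamma(143, 37).
Posterior mean = 143/37 = 143/37; prior mean = 9/7 = 9/7. Difference = 143/37 − 9/7 = 668/259.

668/259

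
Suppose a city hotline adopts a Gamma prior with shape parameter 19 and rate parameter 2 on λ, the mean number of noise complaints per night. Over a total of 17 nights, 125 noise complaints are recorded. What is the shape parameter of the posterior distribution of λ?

Total count 125 over total exposure 17 nights.
The Gamma prior is conjugate for the Poisson rate, so λ | data ~ Gamma(19+125, 2+17) = Gamma(144, 19).

144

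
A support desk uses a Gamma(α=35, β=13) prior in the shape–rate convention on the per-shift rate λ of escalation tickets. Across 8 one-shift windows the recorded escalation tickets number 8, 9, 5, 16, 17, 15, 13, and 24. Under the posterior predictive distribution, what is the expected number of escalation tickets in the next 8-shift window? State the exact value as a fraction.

Total count: 8 + 9 + 5 + 16 + 17 + 15 + 13 + 24 = 107.
Total exposure: 8 shifts.
Posterior: α' = 35 + 107 = 142, β' = 13 + 8 = 21.
Predictive mean over an 8-shift window = T·E[λ|data] = 8·142/21 = 1136/21.

1136/21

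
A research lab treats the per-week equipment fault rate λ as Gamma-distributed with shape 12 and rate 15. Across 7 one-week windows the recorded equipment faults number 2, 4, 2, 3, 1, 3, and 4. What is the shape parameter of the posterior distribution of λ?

31

Total count: 2 + 4 + 2 + 3 + 1 + 3 + 4 = 19.
Total exposure: 7 weeks.
Conjugate update: add total count to the shape and total exposure to the rate, giving Gamma(31, 22).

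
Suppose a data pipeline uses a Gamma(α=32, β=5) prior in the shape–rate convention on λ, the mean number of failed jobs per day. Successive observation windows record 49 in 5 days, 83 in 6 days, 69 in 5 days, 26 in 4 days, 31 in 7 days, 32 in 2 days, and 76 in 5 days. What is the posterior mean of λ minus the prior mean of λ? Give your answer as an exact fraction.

742/195

Total count: 49 + 83 + 69 + 26 + 31 + 32 + 76 = 366.
Total exposure: 5 + 6 + 5 + 4 + 7 + 2 + 5 = 34 days.
Gamma(α, β) with Poisson data over total exposure Σt gives posterior Gamma(α+Σx, β+Σt) = Gamma(398, 39).
Posterior mean = 398/39 = 398/39; prior mean = 32/5 = 32/5. Difference = 398/39 − 32/5 = 742/195.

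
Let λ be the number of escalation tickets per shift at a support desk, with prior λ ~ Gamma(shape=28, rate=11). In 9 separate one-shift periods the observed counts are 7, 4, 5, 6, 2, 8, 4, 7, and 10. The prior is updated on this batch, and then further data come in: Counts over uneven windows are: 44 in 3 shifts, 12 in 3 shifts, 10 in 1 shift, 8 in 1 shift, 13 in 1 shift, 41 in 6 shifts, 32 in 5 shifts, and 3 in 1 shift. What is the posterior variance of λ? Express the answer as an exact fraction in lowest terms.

Total count: 7 + 4 + 5 + 6 + 2 + 8 + 4 + 7 + 10 = 53.
Total exposure: 9 shifts.
After the first batch: Gamma(28 + 53, 11 + 9) = Gamma(81, 20).
Total count: 44 + 12 + 10 + 8 + 13 + 41 + 32 + 3 = 163.
Total exposure: 3 + 3 + 1 + 1 + 1 + 6 + 5 + 1 = 21 shifts.
After the second batch: Gamma(81 + 163, 20 + 21) = Gamma(244, 41).
Posterior variance = α'/β'² = 244/1681.

244/1681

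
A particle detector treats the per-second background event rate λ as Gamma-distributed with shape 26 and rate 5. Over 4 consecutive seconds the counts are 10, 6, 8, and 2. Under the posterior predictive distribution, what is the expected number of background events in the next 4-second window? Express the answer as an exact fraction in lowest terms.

208/9

Total count: 10 + 6 + 8 + 2 = 26.
Total exposure: 4 seconds.
The Gamma prior is conjugate for the Poisson rate, so λ | data ~ Gamma(26+26, 5+4) = Gamma(52, 9).
Predictive mean over a 4-second window = T·E[λ|data] = 4·52/9 = 208/9.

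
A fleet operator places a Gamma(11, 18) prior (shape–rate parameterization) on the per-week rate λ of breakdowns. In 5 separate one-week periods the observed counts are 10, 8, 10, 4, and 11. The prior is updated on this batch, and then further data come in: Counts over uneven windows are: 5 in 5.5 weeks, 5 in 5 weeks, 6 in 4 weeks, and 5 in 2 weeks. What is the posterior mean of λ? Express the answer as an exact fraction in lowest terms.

Total count: 10 + 8 + 10 + 4 + 11 = 43.
Total exposure: 5 weeks.
After the first batch: Gamma(11 + 43, 18 + 5) = Gamma(54, 23).
Total count: 5 + 5 + 6 + 5 = 21.
Total exposure: 5.5 + 5 + 4 + 2 = 16.5 weeks.
After the second batch: Gamma(54 + 21, 23 + 16.5) = Gamma(75, 79/2).
Posterior mean = α'/β' = 75/(79/2) = 150/79.

150/79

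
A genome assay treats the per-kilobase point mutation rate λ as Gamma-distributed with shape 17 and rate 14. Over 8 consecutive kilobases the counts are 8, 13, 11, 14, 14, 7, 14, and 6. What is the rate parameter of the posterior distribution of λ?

22

Total count: 8 + 13 + 11 + 14 + 14 + 7 + 14 + 6 = 87.
Total exposure: 8 kilobases.
By Gamma–Poisson conjugacy, the posterior is Gamma(α + Σx, β + Σt) = Gamma(17 + 87, 14 + 8) = Gamma(104, 22).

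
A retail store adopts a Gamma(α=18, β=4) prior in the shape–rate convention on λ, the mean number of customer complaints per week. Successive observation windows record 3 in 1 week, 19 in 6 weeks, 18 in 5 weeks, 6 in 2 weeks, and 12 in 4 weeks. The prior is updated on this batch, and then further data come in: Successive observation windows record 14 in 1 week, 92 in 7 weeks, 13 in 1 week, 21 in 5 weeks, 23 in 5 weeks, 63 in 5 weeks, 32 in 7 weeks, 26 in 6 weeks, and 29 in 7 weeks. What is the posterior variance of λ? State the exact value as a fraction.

Total count: 3 + 19 + 18 + 6 + 12 = 58.
Total exposure: 1 + 6 + 5 + 2 + 4 = 18 weeks.
After the first batch: Gamma(18 + 58, 4 + 18) = Gamma(76, 22).
Total count: 14 + 92 + 13 + 21 + 23 + 63 + 32 + 26 + 29 = 313.
Total exposure: 1 + 7 + 1 + 5 + 5 + 5 + 7 + 6 + 7 = 44 weeks.
After the second batch: Gamma(76 + 313, 22 + 44) = Gamma(389, 66).
Posterior variance = α'/β'² = 389/4356.

389/4356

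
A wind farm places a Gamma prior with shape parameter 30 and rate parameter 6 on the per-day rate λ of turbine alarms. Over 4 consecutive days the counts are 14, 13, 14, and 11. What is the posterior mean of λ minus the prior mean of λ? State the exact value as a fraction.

16/5

Total count: 14 + 13 + 14 + 11 = 52.
Total exposure: 4 days.
Conjugate update: add total count to the shape and total exposure to the rate, giving Gamma(82, 10).
Posterior mean = 82/10 = 41/5; prior mean = 30/6 = 5. Difference = 41/5 − 5 = 16/5.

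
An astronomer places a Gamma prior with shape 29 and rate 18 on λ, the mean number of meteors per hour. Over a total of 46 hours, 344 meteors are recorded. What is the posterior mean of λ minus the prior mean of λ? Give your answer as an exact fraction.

2429/576

Total count 344 over total exposure 46 hours.
Posterior: α' = 29 + 344 = 373, β' = 18 + 46 = 64.
Posterior mean = 373/64 = 373/64; prior mean = 29/18 = 29/18. Difference = 373/64 − 29/18 = 2429/576.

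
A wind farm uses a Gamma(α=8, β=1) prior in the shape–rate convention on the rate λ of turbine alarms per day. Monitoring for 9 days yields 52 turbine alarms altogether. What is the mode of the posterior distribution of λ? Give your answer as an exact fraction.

Total count 52 over total exposure 9 days.
By Gamma–Poisson conjugacy, the posterior is Gamma(α + Σx, β + Σt) = Gamma(8 + 52, 1 + 9) = Gamma(60, 10).
Posterior mode = (α'−1)/β' = 59/10.

59/10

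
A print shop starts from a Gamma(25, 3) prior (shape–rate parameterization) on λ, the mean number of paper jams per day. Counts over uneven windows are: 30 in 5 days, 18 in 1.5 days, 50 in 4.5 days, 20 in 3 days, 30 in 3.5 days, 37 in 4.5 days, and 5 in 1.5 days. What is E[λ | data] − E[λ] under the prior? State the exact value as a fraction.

-35/159

Total count: 30 + 18 + 50 + 20 + 30 + 37 + 5 = 190.
Total exposure: 5 + 1.5 + 4.5 + 3 + 3.5 + 4.5 + 1.5 = 23.5 days.
The Gamma prior is conjugate for the Poisson rate, so λ | data ~ Gamma(25+190, 3+23.5) = Gamma(215, 53/2).
Posterior mean = 215/(53/2) = 430/53; prior mean = 25/3 = 25/3. Difference = 430/53 − 25/3 = -35/159.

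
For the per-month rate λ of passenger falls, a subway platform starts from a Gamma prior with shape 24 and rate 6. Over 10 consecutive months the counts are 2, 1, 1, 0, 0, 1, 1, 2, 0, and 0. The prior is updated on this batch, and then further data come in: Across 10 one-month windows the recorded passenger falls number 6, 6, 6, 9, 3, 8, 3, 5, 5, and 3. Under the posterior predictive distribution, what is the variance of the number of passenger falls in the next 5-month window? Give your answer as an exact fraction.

6665/338

Total count: 2 + 1 + 1 + 0 + 0 + 1 + 1 + 2 + 0 + 0 = 8.
Total exposure: 10 months.
After the first batch: Gamma(24 + 8, 6 + 10) = Gamma(32, 16).
Total count: 6 + 6 + 6 + 9 + 3 + 8 + 3 + 5 + 5 + 3 = 54.
Total exposure: 10 months.
After the second batch: Gamma(32 + 54, 16 + 10) = Gamma(86, 26).
The posterior predictive for a window of length T is Negative Binomial with variance T·α'·(β'+T)/β'² = 5·86·31/676 = 6665/338.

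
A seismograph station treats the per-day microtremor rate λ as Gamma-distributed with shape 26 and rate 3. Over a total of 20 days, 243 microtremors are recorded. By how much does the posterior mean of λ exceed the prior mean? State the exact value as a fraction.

Total count 243 over total exposure 20 days.
Posterior: α' = 26 + 243 = 269, β' = 3 + 20 = 23.
Posterior mean = 269/23 = 269/23; prior mean = 26/3 = 26/3. Difference = 269/23 − 26/3 = 209/69.

209/69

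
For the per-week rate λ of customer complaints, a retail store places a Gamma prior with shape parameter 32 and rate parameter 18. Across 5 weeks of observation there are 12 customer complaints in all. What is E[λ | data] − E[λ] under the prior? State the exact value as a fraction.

28/207

Total count 12 over total exposure 5 weeks.
By Gamma–Poisson conjugacy, the posterior is Gamma(α + Σx, β + Σt) = Gamma(32 + 12, 18 + 5) = Gamma(44, 23).
Posterior mean = 44/23 = 44/23; prior mean = 32/18 = 16/9. Difference = 44/23 − 16/9 = 28/207.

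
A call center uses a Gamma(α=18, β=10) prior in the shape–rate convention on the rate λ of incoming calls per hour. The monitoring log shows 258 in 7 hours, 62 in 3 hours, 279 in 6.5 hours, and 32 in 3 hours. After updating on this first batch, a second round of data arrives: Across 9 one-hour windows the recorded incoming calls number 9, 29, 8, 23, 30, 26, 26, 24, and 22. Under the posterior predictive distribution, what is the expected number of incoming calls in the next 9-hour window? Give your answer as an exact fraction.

15228/77

Total count: 258 + 62 + 279 + 32 = 631.
Total exposure: 7 + 3 + 6.5 + 3 = 19.5 hours.
After the first batch: Gamma(18 + 631, 10 + 19.5) = Gamma(649, 59/2).
Total count: 9 + 29 + 8 + 23 + 30 + 26 + 26 + 24 + 22 = 197.
Total exposure: 9 hours.
After the second batch: Gamma(649 + 197, 59/2 + 9) = Gamma(846, 77/2).
Predictive mean over a 9-hour window = T·E[λ|data] = 9·846/(77/2) = 15228/77.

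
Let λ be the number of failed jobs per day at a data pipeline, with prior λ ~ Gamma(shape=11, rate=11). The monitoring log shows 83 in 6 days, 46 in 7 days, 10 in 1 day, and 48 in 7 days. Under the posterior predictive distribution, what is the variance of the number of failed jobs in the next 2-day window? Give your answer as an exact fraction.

1683/128

Total count: 83 + 46 + 10 + 48 = 187.
Total exposure: 6 + 7 + 1 + 7 = 21 days.
Conjugate update: add total count to the shape and total exposure to the rate, giving Gamma(198, 32).
The posterior predictive for a window of length T is Negative Binomial with variance T·α'·(β'+T)/β'² = 2·198·34/1024 = 1683/128.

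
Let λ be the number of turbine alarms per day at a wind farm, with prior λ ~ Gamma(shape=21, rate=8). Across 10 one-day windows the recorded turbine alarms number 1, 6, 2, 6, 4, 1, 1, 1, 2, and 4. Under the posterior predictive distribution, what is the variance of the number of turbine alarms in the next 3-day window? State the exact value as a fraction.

343/36

Total count: 1 + 6 + 2 + 6 + 4 + 1 + 1 + 1 + 2 + 4 = 28.
Total exposure: 10 days.
Posterior: α' = 21 + 28 = 49, β' = 8 + 10 = 18.
The posterior predictive for a window of length T is Negative Binomial with variance T·α'·(β'+T)/β'² = 3·49·21/324 = 343/36.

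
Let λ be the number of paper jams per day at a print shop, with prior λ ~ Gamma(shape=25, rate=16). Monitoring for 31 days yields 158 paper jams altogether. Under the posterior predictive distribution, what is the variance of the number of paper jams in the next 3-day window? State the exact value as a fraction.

27450/2209

Total count 158 over total exposure 31 days.
By Gamma–Poisson conjugacy, the posterior is Gamma(α + Σx, β + Σt) = Gamma(25 + 158, 16 + 31) = Gamma(183, 47).
The posterior predictive for a window of length T is Negative Binomial with variance T·α'·(β'+T)/β'² = 3·183·50/2209 = 27450/2209.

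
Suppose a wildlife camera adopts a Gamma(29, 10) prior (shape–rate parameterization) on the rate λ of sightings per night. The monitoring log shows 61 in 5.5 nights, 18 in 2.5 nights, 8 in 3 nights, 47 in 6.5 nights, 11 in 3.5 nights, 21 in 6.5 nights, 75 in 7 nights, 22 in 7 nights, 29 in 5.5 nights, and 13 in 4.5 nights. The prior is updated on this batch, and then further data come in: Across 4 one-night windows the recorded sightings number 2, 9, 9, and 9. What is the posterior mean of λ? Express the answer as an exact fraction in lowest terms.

Total count: 61 + 18 + 8 + 47 + 11 + 21 + 75 + 22 + 29 + 13 = 305.
Total exposure: 5.5 + 2.5 + 3 + 6.5 + 3.5 + 6.5 + 7 + 7 + 5.5 + 4.5 = 51.5 nights.
After the first batch: Gamma(29 + 305, 10 + 51.5) = Gamma(334, 123/2).
Total count: 2 + 9 + 9 + 9 = 29.
Total exposure: 4 nights.
After the second batch: Gamma(334 + 29, 123/2 + 4) = Gamma(363, 131/2).
Posterior mean = α'/β' = 363/(131/2) = 726/131.

726/131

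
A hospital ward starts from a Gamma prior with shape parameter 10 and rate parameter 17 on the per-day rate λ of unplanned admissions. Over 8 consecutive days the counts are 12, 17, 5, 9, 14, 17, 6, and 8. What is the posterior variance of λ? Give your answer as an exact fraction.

98/625

Total count: 12 + 17 + 5 + 9 + 14 + 17 + 6 + 8 = 88.
Total exposure: 8 days.
Posterior: α' = 10 + 88 = 98, β' = 17 + 8 = 25.
Posterior variance = α'/β'² = 98/625.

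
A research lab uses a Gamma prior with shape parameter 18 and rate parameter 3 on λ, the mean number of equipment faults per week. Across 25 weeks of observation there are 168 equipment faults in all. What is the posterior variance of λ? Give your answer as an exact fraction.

Total count 168 over total exposure 25 weeks.
Gamma(α, β) with Poisson data over total exposure Σt gives posterior Gamma(α+Σx, β+Σt) = Gamma(186, 28).
Posterior variance = α'/β'² = 186/784 = 93/392.

93/392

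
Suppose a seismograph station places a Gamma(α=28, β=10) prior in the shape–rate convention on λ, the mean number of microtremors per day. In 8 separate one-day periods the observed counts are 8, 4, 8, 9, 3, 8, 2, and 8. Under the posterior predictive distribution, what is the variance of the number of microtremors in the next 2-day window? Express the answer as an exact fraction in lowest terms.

260/27

Total count: 8 + 4 + 8 + 9 + 3 + 8 + 2 + 8 = 50.
Total exposure: 8 days.
Conjugate update: add total count to the shape and total exposure to the rate, giving Gamma(78, 18).
The posterior predictive for a window of length T is Negative Binomial with variance T·α'·(β'+T)/β'² = 2·78·20/324 = 260/27.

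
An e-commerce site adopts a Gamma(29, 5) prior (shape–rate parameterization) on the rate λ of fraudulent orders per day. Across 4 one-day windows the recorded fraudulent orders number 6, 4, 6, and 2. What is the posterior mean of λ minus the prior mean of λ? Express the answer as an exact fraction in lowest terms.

Total count: 6 + 4 + 6 + 2 = 18.
Total exposure: 4 days.
By Gamma–Poisson conjugacy, the posterior is Gamma(α + Σx, β + Σt) = Gamma(29 + 18, 5 + 4) = Gamma(47, 9).
Posterior mean = 47/9 = 47/9; prior mean = 29/5 = 29/5. Difference = 47/9 − 29/5 = -26/45.

-26/45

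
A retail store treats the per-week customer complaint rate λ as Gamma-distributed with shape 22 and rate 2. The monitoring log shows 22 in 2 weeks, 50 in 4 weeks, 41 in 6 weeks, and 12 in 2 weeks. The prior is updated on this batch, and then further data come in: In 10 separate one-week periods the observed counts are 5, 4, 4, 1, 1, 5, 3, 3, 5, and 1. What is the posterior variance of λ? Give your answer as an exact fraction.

179/676

Total count: 22 + 50 + 41 + 12 = 125.
Total exposure: 2 + 4 + 6 + 2 = 14 weeks.
After the first batch: Gamma(22 + 125, 2 + 14) = Gamma(147, 16).
Total count: 5 + 4 + 4 + 1 + 1 + 5 + 3 + 3 + 5 + 1 = 32.
Total exposure: 10 weeks.
After the second batch: Gamma(147 + 32, 16 + 10) = Gamma(179, 26).
Posterior variance = α'/β'² = 179/676.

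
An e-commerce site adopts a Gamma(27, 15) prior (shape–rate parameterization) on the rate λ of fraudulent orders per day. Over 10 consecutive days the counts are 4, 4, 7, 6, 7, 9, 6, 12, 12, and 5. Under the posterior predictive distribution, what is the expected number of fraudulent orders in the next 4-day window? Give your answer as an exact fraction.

Total count: 4 + 4 + 7 + 6 + 7 + 9 + 6 + 12 + 12 + 5 = 72.
Total exposure: 10 days.
Conjugate update: add total count to the shape and total exposure to the rate, giving Gamma(99, 25).
Predictive mean over a 4-day window = T·E[λ|data] = 4·99/25 = 396/25.

396/25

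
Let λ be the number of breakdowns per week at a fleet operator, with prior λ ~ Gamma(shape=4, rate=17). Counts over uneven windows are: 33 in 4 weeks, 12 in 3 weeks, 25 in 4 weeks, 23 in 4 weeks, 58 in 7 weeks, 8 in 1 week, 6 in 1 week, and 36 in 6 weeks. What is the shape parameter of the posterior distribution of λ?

205

Total count: 33 + 12 + 25 + 23 + 58 + 8 + 6 + 36 = 201.
Total exposure: 4 + 3 + 4 + 4 + 7 + 1 + 1 + 6 = 30 weeks.
Posterior: α' = 4 + 201 = 205, β' = 17 + 30 = 47.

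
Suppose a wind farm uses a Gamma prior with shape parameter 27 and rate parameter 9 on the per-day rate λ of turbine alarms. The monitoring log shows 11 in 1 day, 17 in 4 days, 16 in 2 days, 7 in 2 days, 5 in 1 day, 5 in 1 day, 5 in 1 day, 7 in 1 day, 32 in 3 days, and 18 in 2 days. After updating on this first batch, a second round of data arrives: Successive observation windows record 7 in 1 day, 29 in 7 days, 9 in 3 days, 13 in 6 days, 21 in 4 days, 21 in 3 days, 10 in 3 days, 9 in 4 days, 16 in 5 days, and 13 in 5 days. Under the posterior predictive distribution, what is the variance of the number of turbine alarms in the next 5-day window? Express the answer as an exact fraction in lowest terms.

54385/2312

Total count: 11 + 17 + 16 + 7 + 5 + 5 + 5 + 7 + 32 + 18 = 123.
Total exposure: 1 + 4 + 2 + 2 + 1 + 1 + 1 + 1 + 3 + 2 = 18 days.
After the first batch: Gamma(27 + 123, 9 + 18) = Gamma(150, 27).
Total count: 7 + 29 + 9 + 13 + 21 + 21 + 10 + 9 + 16 + 13 = 148.
Total exposure: 1 + 7 + 3 + 6 + 4 + 3 + 3 + 4 + 5 + 5 = 41 days.
After the second batch: Gamma(150 + 148, 27 + 41) = Gamma(298, 68).
The posterior predictive for a window of length T is Negative Binomial with variance T·α'·(β'+T)/β'² = 5·298·73/4624 = 54385/2312.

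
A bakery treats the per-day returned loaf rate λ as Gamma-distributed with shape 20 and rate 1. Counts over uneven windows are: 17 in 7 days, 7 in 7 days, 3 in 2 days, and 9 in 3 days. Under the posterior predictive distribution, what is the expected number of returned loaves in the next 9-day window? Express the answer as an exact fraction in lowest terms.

Total count: 17 + 7 + 3 + 9 = 36.
Total exposure: 7 + 7 + 2 + 3 = 19 days.
Posterior: α' = 20 + 36 = 56, β' = 1 + 19 = 20.
Predictive mean over a 9-day window = T·E[λ|data] = 9·56/20 = 126/5.

126/5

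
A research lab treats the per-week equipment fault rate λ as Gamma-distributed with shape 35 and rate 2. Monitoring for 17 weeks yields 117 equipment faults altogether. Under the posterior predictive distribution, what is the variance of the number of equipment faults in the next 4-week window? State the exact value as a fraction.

Total count 117 over total exposure 17 weeks.
Posterior: α' = 35 + 117 = 152, β' = 2 + 17 = 19.
The posterior predictive for a window of length T is Negative Binomial with variance T·α'·(β'+T)/β'² = 4·152·23/361 = 736/19.

736/19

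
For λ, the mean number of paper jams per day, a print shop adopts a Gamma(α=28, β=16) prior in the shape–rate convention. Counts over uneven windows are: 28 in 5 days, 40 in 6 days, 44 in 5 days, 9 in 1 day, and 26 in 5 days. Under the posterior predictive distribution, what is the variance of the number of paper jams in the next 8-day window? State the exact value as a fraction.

Total count: 28 + 40 + 44 + 9 + 26 = 147.
Total exposure: 5 + 6 + 5 + 1 + 5 = 22 days.
Gamma(α, β) with Poisson data over total exposure Σt gives posterior Gamma(α+Σx, β+Σt) = Gamma(175, 38).
The posterior predictive for a window of length T is Negative Binomial with variance T·α'·(β'+T)/β'² = 8·175·46/1444 = 16100/361.

16100/361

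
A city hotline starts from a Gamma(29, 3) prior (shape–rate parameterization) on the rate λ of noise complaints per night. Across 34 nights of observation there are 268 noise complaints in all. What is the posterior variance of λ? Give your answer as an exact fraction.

Total count 268 over total exposure 34 nights.
The Gamma prior is conjugate for the Poisson rate, so λ | data ~ Gamma(29+268, 3+34) = Gamma(297, 37).
Posterior variance = α'/β'² = 297/1369.

297/1369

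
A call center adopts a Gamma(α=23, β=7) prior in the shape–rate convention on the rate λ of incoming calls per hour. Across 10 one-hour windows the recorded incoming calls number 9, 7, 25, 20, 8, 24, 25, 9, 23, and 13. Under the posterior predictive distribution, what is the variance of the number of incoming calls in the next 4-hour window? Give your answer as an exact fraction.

15624/289

Total count: 9 + 7 + 25 + 20 + 8 + 24 + 25 + 9 + 23 + 13 = 163.
Total exposure: 10 hours.
Conjugate update: add total count to the shape and total exposure to the rate, giving Gamma(186, 17).
The posterior predictive for a window of length T is Negative Binomial with variance T·α'·(β'+T)/β'² = 4·186·21/289 = 15624/289.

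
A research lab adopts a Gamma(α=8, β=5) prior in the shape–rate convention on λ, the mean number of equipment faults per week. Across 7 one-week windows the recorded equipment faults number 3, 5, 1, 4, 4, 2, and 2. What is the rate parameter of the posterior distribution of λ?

Total count: 3 + 5 + 1 + 4 + 4 + 2 + 2 = 21.
Total exposure: 7 weeks.
Posterior: α' = 8 + 21 = 29, β' = 5 + 7 = 12.

12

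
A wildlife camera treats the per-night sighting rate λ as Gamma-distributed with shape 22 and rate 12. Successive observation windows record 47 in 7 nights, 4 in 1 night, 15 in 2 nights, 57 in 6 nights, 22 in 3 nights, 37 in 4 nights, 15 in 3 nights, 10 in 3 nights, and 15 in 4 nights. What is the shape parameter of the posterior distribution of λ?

244

Total count: 47 + 4 + 15 + 57 + 22 + 37 + 15 + 10 + 15 = 222.
Total exposure: 7 + 1 + 2 + 6 + 3 + 4 + 3 + 3 + 4 = 33 nights.
The Gamma prior is conjugate for the Poisson rate, so λ | data ~ Gamma(22+222, 12+33) = Gamma(244, 45).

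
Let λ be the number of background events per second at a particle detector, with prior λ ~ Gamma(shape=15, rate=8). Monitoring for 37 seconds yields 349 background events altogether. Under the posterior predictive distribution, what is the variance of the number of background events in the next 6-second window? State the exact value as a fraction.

12376/225

Total count 349 over total exposure 37 seconds.
By Gamma–Poisson conjugacy, the posterior is Gamma(α + Σx, β + Σt) = Gamma(15 + 349, 8 + 37) = Gamma(364, 45).
The posterior predictive for a window of length T is Negative Binomial with variance T·α'·(β'+T)/β'² = 6·364·51/2025 = 12376/225.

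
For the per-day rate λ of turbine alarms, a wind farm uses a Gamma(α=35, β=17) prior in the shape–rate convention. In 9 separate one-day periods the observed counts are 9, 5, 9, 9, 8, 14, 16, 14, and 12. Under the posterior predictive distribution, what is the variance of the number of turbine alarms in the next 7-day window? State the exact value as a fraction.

30261/676

Total count: 9 + 5 + 9 + 9 + 8 + 14 + 16 + 14 + 12 = 96.
Total exposure: 9 days.
By Gamma–Poisson conjugacy, the posterior is Gamma(α + Σx, β + Σt) = Gamma(35 + 96, 17 + 9) = Gamma(131, 26).
The posterior predictive for a window of length T is Negative Binomial with variance T·α'·(β'+T)/β'² = 7·131·33/676 = 30261/676.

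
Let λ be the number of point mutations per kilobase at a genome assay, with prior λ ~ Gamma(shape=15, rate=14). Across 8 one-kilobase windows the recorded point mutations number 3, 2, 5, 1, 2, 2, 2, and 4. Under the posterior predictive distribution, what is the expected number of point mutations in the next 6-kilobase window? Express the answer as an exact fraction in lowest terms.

108/11

Total count: 3 + 2 + 5 + 1 + 2 + 2 + 2 + 4 = 21.
Total exposure: 8 kilobases.
By Gamma–Poisson conjugacy, the posterior is Gamma(α + Σx, β + Σt) = Gamma(15 + 21, 14 + 8) = Gamma(36, 22).
Predictive mean over a 6-kilobase window = T·E[λ|data] = 6·36/22 = 108/11.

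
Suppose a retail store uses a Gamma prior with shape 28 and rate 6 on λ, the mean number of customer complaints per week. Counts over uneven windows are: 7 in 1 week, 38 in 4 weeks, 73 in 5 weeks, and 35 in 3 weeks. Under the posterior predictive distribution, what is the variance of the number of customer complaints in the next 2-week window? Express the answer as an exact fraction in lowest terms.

Total count: 7 + 38 + 73 + 35 = 153.
Total exposure: 1 + 4 + 5 + 3 = 13 weeks.
By Gamma–Poisson conjugacy, the posterior is Gamma(α + Σx, β + Σt) = Gamma(28 + 153, 6 + 13) = Gamma(181, 19).
The posterior predictive for a window of length T is Negative Binomial with variance T·α'·(β'+T)/β'² = 2·181·21/361 = 7602/361.

7602/361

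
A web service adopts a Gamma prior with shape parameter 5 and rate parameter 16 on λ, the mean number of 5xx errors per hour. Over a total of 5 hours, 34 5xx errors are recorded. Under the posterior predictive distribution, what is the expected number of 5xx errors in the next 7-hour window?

Total count 34 over total exposure 5 hours.
Gamma(α, β) with Poisson data over total exposure Σt gives posterior Gamma(α+Σx, β+Σt) = Gamma(39, 21).
Predictive mean over a 7-hour window = T·E[λ|data] = 7·39/21 = 13.

13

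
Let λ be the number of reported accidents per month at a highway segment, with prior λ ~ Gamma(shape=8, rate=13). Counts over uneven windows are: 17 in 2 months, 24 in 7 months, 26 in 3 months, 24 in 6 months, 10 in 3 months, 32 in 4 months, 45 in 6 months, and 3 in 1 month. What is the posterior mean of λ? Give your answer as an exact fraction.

Total count: 17 + 24 + 26 + 24 + 10 + 32 + 45 + 3 = 181.
Total exposure: 2 + 7 + 3 + 6 + 3 + 4 + 6 + 1 = 32 months.
Conjugate update: add total count to the shape and total exposure to the rate, giving Gamma(189, 45).
Posterior mean = α'/β' = 189/45 = 21/5.

21/5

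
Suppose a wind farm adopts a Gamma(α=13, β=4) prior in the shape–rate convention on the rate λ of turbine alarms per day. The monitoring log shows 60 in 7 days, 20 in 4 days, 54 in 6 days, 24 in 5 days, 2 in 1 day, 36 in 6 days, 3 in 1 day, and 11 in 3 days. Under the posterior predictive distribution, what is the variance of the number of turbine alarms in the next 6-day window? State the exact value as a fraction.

Total count: 60 + 20 + 54 + 24 + 2 + 36 + 3 + 11 = 210.
Total exposure: 7 + 4 + 6 + 5 + 1 + 6 + 1 + 3 = 33 days.
By Gamma–Poisson conjugacy, the posterior is Gamma(α + Σx, β + Σt) = Gamma(13 + 210, 4 + 33) = Gamma(223, 37).
The posterior predictive for a window of length T is Negative Binomial with variance T·α'·(β'+T)/β'² = 6·223·43/1369 = 57534/1369.

57534/1369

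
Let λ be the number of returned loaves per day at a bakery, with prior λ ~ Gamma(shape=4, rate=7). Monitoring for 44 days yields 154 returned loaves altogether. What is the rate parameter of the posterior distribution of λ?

51

Total count 154 over total exposure 44 days.
Posterior: α' = 4 + 154 = 158, β' = 7 + 44 = 51.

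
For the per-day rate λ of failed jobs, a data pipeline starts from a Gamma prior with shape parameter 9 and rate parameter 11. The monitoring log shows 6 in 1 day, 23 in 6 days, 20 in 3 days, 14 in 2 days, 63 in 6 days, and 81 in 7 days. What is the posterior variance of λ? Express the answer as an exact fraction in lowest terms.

1/6

Total count: 6 + 23 + 20 + 14 + 63 + 81 = 207.
Total exposure: 1 + 6 + 3 + 2 + 6 + 7 = 25 days.
By Gamma–Poisson conjugacy, the posterior is Gamma(α + Σx, β + Σt) = Gamma(9 + 207, 11 + 25) = Gamma(216, 36).
Posterior variance = α'/β'² = 216/1296 = 1/6.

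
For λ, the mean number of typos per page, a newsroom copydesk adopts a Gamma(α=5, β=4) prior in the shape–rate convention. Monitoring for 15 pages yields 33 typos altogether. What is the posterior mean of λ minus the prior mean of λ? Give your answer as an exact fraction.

Total count 33 over total exposure 15 pages.
Posterior: α' = 5 + 33 = 38, β' = 4 + 15 = 19.
Posterior mean = 38/19 = 2; prior mean = 5/4 = 5/4. Difference = 2 − 5/4 = 3/4.

3/4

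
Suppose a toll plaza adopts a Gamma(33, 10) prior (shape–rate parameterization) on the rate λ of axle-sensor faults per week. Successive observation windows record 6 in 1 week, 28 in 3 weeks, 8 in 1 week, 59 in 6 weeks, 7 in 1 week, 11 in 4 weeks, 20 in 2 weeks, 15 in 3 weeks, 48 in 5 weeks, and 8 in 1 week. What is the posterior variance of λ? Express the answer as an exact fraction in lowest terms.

243/1369

Total count: 6 + 28 + 8 + 59 + 7 + 11 + 20 + 15 + 48 + 8 = 210.
Total exposure: 1 + 3 + 1 + 6 + 1 + 4 + 2 + 3 + 5 + 1 = 27 weeks.
Gamma(α, β) with Poisson data over total exposure Σt gives posterior Gamma(α+Σx, β+Σt) = Gamma(243, 37).
Posterior variance = α'/β'² = 243/1369.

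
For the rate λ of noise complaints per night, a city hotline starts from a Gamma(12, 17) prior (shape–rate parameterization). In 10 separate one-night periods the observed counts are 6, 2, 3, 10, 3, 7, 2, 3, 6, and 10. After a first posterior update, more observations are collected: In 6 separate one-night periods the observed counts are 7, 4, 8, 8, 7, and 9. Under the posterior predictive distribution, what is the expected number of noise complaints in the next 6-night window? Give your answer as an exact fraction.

214/11

Total count: 6 + 2 + 3 + 10 + 3 + 7 + 2 + 3 + 6 + 10 = 52.
Total exposure: 10 nights.
After the first batch: Gamma(12 + 52, 17 + 10) = Gamma(64, 27).
Total count: 7 + 4 + 8 + 8 + 7 + 9 = 43.
Total exposure: 6 nights.
After the second batch: Gamma(64 + 43, 27 + 6) = Gamma(107, 33).
Predictive mean over a 6-night window = T·E[λ|data] = 6·107/33 = 214/11.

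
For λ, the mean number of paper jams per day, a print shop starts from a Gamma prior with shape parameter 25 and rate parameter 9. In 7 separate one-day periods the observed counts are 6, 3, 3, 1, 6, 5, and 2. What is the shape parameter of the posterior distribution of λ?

51

Total count: 6 + 3 + 3 + 1 + 6 + 5 + 2 = 26.
Total exposure: 7 days.
Posterior: α' = 25 + 26 = 51, β' = 9 + 7 = 16.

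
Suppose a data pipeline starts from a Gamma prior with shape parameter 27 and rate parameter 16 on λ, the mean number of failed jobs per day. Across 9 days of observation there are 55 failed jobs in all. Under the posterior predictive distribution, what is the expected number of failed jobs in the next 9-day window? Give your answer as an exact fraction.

738/25

Total count 55 over total exposure 9 days.
By Gamma–Poisson conjugacy, the posterior is Gamma(α + Σx, β + Σt) = Gamma(27 + 55, 16 + 9) = Gamma(82, 25).
Predictive mean over a 9-day window = T·E[λ|data] = 9·82/25 = 738/25.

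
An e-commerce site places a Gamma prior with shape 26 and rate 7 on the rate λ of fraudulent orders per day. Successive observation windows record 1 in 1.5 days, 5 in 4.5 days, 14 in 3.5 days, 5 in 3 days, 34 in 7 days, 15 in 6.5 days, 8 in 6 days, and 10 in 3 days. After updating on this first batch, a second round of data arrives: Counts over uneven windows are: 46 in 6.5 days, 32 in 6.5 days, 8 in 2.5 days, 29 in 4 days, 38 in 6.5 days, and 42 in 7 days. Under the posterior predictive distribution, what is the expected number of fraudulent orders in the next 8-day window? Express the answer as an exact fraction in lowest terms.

Total count: 1 + 5 + 14 + 5 + 34 + 15 + 8 + 10 = 92.
Total exposure: 1.5 + 4.5 + 3.5 + 3 + 7 + 6.5 + 6 + 3 = 35 days.
After the first batch: Gamma(26 + 92, 7 + 35) = Gamma(118, 42).
Total count: 46 + 32 + 8 + 29 + 38 + 42 = 195.
Total exposure: 6.5 + 6.5 + 2.5 + 4 + 6.5 + 7 = 33 days.
After the second batch: Gamma(118 + 195, 42 + 33) = Gamma(313, 75).
Predictive mean over an 8-day window = T·E[λ|data] = 8·313/75 = 2504/75.

2504/75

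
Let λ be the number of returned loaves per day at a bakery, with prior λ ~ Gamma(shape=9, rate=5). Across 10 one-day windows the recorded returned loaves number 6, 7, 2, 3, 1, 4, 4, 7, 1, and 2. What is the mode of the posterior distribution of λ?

3

Total count: 6 + 7 + 2 + 3 + 1 + 4 + 4 + 7 + 1 + 2 = 37.
Total exposure: 10 days.
Gamma(α, β) with Poisson data over total exposure Σt gives posterior Gamma(α+Σx, β+Σt) = Gamma(46, 15).
Posterior mode = (α'−1)/β' = 45/15 = 3.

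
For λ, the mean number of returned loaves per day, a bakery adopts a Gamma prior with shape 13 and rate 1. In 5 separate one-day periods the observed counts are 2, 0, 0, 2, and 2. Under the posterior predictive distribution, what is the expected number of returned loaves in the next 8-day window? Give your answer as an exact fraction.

Total count: 2 + 0 + 0 + 2 + 2 = 6.
Total exposure: 5 days.
The Gamma prior is conjugate for the Poisson rate, so λ | data ~ Gamma(13+6, 1+5) = Gamma(19, 6).
Predictive mean over an 8-day window = T·E[λ|data] = 8·19/6 = 76/3.

76/3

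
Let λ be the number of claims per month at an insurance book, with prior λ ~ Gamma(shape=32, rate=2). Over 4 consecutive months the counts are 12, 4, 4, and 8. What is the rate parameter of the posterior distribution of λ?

Total count: 12 + 4 + 4 + 8 = 28.
Total exposure: 4 months.
By Gamma–Poisson conjugacy, the posterior is Gamma(α + Σx, β + Σt) = Gamma(32 + 28, 2 + 4) = Gamma(60, 6).

6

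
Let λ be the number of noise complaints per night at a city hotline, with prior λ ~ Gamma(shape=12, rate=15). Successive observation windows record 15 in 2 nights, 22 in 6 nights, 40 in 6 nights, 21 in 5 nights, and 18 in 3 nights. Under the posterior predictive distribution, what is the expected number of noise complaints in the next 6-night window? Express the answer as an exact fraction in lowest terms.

Total count: 15 + 22 + 40 + 21 + 18 = 116.
Total exposure: 2 + 6 + 6 + 5 + 3 = 22 nights.
Gamma(α, β) with Poisson data over total exposure Σt gives posterior Gamma(α+Σx, β+Σt) = Gamma(128, 37).
Predictive mean over a 6-night window = T·E[λ|data] = 6·128/37 = 768/37.

768/37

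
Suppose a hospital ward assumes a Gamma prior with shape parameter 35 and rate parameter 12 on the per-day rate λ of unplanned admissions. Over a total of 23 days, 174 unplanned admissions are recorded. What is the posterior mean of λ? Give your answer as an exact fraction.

Total count 174 over total exposure 23 days.
Posterior: α' = 35 + 174 = 209, β' = 12 + 23 = 35.
Posterior mean = α'/β' = 209/35.

209/35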